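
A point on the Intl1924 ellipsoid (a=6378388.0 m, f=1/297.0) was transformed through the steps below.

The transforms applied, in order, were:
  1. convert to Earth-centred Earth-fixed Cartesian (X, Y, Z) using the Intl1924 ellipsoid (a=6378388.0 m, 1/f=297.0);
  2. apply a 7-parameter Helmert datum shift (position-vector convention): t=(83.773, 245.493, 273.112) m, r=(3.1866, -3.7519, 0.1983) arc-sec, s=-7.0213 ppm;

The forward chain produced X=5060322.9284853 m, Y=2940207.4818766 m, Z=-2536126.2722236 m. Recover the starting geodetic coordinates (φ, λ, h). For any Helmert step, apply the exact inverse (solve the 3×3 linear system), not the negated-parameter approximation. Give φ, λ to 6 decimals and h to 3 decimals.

φ=-23.574634°, λ=30.156115°, h=3368.336 m

start: X=5060322.9285, Y=2940207.4819, Z=-2536126.2722 m
→ Helmert⁻¹: X=5060231.3724, Y=2939938.5791, Z=-2536554.6567
→ geod (Bowring, a=6378388.000): φ=-23.57463400°, λ=30.15611500°, h=3368.3360 m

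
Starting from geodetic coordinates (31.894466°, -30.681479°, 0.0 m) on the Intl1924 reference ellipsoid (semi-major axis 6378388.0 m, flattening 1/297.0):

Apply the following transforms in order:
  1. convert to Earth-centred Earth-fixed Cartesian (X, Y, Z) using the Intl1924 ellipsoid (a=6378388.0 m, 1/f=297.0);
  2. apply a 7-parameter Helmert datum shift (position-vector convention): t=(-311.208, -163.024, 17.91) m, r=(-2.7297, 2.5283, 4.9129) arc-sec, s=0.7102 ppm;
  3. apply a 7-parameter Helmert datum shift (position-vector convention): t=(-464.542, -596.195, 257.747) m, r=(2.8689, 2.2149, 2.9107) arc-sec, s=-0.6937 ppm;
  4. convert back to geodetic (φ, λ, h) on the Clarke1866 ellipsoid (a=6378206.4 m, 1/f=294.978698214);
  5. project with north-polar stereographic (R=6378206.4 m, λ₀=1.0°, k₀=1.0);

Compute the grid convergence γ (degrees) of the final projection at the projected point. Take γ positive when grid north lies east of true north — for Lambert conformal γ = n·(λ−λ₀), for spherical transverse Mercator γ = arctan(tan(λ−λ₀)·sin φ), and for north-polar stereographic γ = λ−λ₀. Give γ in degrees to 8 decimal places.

-31.68999696

start: φ=31.894466°, λ=-30.681479°, h=0.000 m
→ ECEF (a=6378388.000, f=1/297.0): X=4661710.7161, Y=-2765883.4955, Z=3350551.3536
→ Helmert 7p (PV): X=4661509.7674, Y=-2765893.1081, Z=3350551.1056
→ Helmert 7p (PV): X=4661117.0012, Y=-2766468.2058, Z=3350718.0021
→ geod (Bowring, a=6378206.400): φ=31.89793702°, λ=-30.68999696°, h=130.3190 m
→ into stereo (λ₀=1.0°): φ=31.89793702°, λ−λ₀=-31.68999696°
convergence γ = -31.68999696°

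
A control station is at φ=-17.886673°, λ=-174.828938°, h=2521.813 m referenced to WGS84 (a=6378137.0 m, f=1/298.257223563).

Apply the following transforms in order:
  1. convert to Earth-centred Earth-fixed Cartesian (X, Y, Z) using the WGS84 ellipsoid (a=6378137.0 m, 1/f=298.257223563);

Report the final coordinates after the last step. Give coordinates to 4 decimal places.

start: φ=-17.886673°, λ=-174.828938°, h=2521.813 m
→ ECEF (a=6378137.000, f=1/298.257223563): X=-6049451.0665, Y=-547462.6550, Z=-1947226.0812

X=-6049451.0665 m, Y=-547462.6550 m, Z=-1947226.0812 m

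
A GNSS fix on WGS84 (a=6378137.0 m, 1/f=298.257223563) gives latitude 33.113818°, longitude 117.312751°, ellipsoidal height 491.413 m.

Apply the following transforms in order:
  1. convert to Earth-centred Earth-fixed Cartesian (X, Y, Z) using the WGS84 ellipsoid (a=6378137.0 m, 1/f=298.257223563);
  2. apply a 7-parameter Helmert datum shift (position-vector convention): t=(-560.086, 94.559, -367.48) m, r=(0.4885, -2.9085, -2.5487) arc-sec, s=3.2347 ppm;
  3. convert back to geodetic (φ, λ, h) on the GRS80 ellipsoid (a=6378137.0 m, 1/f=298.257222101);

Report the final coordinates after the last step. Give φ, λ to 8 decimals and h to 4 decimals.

start: φ=33.113818°, λ=117.312751°, h=491.413 m
→ ECEF (a=6378137.000, f=1/298.257223563): X=-2453915.7747, Y=4751779.7465, Z=3464806.8376
→ Helmert 7p (PV): X=-2454473.9398, Y=4751911.7920, Z=3464427.2167
→ geod (Bowring, a=6378137.000): φ=33.10911190°, λ=117.31741479°, h=596.8469 m

φ=33.10911190°, λ=117.31741479°, h=596.8469 m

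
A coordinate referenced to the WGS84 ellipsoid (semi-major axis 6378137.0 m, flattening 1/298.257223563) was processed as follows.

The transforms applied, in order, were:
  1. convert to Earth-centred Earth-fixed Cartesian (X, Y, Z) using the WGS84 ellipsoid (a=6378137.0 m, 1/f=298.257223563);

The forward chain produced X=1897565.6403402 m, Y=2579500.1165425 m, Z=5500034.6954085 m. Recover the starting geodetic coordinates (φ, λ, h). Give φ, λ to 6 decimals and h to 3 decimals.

start: X=1897565.6403, Y=2579500.1165, Z=5500034.6954 m
→ geod (Bowring, a=6378137.000): φ=59.95782500°, λ=53.66057000°, h=2204.6350 m

φ=59.957825°, λ=53.660570°, h=2204.635 m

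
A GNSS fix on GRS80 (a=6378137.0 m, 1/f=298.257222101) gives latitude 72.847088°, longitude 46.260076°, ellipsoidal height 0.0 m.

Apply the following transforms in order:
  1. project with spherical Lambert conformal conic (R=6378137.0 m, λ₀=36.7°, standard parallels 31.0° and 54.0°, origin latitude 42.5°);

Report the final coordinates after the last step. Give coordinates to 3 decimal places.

start: φ=72.847088°, λ=46.260076°, h=0.000 m
→ lcc (R=6378137.0, λ₀=36.7°): E=370316.9628, N=3525102.7147

E=370316.963 m, N=3525102.715 m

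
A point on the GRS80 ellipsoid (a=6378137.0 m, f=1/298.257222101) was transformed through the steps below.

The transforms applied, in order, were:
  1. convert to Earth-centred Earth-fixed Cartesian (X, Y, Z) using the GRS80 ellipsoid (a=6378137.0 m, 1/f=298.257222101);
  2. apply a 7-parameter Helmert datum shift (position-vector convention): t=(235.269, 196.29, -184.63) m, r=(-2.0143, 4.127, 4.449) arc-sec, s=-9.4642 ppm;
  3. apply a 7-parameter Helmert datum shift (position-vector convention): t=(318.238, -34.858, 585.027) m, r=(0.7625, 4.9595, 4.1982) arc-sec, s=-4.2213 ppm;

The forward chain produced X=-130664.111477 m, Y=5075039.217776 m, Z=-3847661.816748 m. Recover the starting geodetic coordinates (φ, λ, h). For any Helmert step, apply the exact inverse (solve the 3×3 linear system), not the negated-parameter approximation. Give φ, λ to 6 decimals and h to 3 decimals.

start: X=-130664.1115, Y=5075039.2178, Z=-3847661.8167 m
→ Helmert⁻¹: X=-130787.0775, Y=5075083.9353, Z=-3848284.9942
→ Helmert⁻¹: X=-130837.1289, Y=5074976.0765, Z=-3848089.8414
→ geod (Bowring, a=6378137.000): φ=-37.34741800°, λ=91.47680600°, h=-42.1660 m

φ=-37.347418°, λ=91.476806°, h=-42.166 m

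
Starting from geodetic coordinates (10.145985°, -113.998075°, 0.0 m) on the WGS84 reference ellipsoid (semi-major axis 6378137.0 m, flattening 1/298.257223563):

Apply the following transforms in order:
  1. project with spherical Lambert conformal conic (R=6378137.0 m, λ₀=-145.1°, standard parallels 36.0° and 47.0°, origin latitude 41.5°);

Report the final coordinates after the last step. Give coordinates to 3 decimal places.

E=3809890.249 m, N=-2949391.776 m

start: φ=10.145985°, λ=-113.998075°, h=0.000 m
→ lcc (R=6378137.0, λ₀=-145.1°): E=3809890.2486, N=-2949391.7762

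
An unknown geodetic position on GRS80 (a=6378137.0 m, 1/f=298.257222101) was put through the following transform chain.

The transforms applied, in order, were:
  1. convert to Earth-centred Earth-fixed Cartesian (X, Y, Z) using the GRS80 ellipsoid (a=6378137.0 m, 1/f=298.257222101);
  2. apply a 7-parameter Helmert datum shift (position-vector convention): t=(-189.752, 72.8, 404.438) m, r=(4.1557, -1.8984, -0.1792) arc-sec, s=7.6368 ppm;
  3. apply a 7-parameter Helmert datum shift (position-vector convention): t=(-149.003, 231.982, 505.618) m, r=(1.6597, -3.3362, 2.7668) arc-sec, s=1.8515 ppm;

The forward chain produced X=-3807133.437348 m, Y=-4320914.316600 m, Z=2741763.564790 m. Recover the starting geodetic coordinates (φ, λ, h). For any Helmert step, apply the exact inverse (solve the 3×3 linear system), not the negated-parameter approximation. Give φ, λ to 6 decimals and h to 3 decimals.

φ=25.603196°, λ=-131.379271°, h=3613.027 m

start: X=-3807133.4373, Y=-4320914.3166, Z=2741763.5648 m
→ Helmert⁻¹: X=-3806991.0082, Y=-4321065.1736, Z=2741349.2162
→ Helmert⁻¹: X=-3806743.2028, Y=-4321053.0564, Z=2741045.9405
→ geod (Bowring, a=6378137.000): φ=25.60319600°, λ=-131.37927100°, h=3613.0270 m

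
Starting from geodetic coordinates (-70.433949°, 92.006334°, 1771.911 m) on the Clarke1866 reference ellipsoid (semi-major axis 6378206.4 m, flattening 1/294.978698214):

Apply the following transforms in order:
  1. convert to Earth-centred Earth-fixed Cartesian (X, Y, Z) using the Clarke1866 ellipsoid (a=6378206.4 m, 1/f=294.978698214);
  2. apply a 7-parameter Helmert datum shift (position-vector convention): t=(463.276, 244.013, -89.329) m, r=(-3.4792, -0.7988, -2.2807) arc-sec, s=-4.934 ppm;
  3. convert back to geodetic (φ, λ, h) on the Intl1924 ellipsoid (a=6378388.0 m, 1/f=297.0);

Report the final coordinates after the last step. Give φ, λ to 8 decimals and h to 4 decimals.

φ=-70.43243272°, λ=91.99256935°, h=1589.5285 m

start: φ=-70.433949°, λ=92.006334°, h=1771.911 m
→ ECEF (a=6378206.400, f=1/294.978698214): X=-75028.4643, Y=2141745.6581, Z=-5988911.5412
→ Helmert 7p (PV): X=-74517.9435, Y=2141878.9150, Z=-5989007.7375
→ geod (Bowring, a=6378388.000): φ=-70.43243272°, λ=91.99256935°, h=1589.5285 m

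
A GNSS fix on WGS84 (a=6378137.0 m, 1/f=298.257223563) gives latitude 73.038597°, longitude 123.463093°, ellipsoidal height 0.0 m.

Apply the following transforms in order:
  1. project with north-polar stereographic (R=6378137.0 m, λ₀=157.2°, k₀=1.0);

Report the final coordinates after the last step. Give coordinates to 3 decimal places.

E=-1056358.481 m, N=-1581734.536 m

start: φ=73.038597°, λ=123.463093°, h=0.000 m
→ stereo (R=6378137.0, λ₀=157.2°): E=-1056358.4811, N=-1581734.5356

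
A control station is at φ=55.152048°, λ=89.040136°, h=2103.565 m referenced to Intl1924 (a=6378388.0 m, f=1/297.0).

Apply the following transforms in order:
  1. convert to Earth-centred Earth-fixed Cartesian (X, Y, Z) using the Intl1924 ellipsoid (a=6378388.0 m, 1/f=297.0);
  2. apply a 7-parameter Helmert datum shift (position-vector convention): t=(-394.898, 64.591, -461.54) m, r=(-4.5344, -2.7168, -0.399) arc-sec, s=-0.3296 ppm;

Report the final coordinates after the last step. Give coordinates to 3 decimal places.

X=60756.913 m, Y=3653760.877 m, Z=5212363.976 m

start: φ=55.152048°, λ=89.040136°, h=2103.565 m
→ ECEF (a=6378388.000, f=1/297.0): X=61213.4253, Y=3653583.0108, Z=5212906.7463
→ Helmert 7p (PV): X=60756.9133, Y=3653760.8765, Z=5212363.9763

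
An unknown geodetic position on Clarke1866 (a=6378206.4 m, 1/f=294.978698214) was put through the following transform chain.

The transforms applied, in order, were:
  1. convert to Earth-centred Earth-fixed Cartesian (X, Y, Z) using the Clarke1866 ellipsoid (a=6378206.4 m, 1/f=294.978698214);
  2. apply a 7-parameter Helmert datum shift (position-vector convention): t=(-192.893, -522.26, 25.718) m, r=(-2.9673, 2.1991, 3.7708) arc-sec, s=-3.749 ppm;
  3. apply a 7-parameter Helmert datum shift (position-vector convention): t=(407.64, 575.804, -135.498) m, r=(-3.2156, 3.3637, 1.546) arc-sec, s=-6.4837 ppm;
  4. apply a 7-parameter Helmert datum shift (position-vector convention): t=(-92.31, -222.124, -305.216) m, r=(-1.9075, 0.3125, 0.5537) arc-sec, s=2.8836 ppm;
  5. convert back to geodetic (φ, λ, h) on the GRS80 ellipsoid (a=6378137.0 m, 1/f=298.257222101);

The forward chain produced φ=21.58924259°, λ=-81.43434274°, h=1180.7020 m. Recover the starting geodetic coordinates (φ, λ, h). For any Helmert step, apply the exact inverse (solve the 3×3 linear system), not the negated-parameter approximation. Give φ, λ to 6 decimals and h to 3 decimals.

start: φ=21.589243°, λ=-81.434343°, h=1180.702 m
→ ECEF (a=6378137.000, f=1/298.257222101): X=883895.7333, Y=-5868275.7593, Z=2332616.3104
→ Helmert⁻¹: X=883966.2075, Y=-5868060.6611, Z=2332861.8717
→ Helmert⁻¹: X=883482.2642, Y=-5868717.5074, Z=2332935.4124
→ Helmert⁻¹: X=883546.3185, Y=-5868266.9597, Z=2332843.4403
→ geod (Bowring, a=6378206.400): φ=21.59281800°, λ=-81.43766600°, h=1170.5300 m

φ=21.592818°, λ=-81.437666°, h=1170.530 m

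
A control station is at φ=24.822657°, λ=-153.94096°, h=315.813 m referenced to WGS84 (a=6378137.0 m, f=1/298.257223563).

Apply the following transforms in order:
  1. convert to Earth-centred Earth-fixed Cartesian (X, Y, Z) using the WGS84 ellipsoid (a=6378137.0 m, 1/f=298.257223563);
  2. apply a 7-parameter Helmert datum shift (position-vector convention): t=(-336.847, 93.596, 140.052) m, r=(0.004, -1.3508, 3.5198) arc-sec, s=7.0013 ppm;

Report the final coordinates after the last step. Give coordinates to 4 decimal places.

X=-5204060.1447 m, Y=-2544674.4392 m, Z=2661514.7622 m

start: φ=24.822657°, λ=-153.940960°, h=315.813 m
→ ECEF (a=6378137.000, f=1/298.257223563): X=-5203712.8593, Y=-2544661.3685, Z=2661390.2050
→ Helmert 7p (PV): X=-5204060.1447, Y=-2544674.4392, Z=2661514.7622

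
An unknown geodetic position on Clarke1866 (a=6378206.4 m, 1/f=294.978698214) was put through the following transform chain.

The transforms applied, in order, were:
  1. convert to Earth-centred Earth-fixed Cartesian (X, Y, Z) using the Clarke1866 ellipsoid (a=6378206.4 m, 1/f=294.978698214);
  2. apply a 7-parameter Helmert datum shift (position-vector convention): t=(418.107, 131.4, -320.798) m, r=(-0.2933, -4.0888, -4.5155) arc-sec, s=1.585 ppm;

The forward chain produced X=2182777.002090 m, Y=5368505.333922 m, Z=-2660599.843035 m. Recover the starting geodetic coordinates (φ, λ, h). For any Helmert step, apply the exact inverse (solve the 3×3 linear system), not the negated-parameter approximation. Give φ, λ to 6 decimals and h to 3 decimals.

φ=-24.806321°, λ=67.878957°, h=2020.813 m

start: X=2182777.0021, Y=5368505.3339, Z=-2660599.8430 m
→ Helmert⁻¹: X=2182185.1765, Y=5368416.9798, Z=-2660310.4524
→ geod (Bowring, a=6378206.400): φ=-24.80632100°, λ=67.87895700°, h=2020.8130 m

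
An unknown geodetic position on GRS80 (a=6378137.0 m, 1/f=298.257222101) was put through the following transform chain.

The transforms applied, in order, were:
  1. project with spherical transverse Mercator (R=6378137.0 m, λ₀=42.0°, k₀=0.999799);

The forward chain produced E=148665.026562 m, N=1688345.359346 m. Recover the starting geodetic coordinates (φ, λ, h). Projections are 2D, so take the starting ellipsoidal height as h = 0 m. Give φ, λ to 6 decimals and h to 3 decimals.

φ=15.165493°, λ=43.383830°, h=0.000 m

start: E=148665.0266, N=1688345.3593 m
→ tm⁻¹: φ=15.16549300°, λ=43.38383000°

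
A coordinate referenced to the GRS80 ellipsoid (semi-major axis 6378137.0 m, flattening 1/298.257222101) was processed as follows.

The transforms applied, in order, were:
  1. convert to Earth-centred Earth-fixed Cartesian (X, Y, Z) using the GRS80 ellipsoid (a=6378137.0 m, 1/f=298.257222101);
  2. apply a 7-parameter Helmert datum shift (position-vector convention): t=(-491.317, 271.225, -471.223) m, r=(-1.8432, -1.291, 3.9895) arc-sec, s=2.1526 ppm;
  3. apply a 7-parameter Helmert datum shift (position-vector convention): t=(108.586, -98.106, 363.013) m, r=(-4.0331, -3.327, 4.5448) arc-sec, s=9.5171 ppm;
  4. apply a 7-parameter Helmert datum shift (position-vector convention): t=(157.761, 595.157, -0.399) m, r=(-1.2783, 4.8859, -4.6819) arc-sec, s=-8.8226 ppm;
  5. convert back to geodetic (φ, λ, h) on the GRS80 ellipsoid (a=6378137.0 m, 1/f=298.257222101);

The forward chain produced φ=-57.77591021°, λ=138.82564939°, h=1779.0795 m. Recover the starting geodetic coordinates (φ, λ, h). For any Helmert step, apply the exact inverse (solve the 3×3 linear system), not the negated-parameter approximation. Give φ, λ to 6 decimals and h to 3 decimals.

φ=-57.779269°, λ=138.829373°, h=1308.684 m

start: φ=-57.775910°, λ=138.825649°, h=1779.080 m
→ ECEF (a=6378137.000, f=1/298.257222101): X=-2566854.4225, Y=2245082.2328, Z=-5373975.6078
→ Helmert⁻¹: X=-2566958.4794, Y=2244481.9173, Z=-5374069.5167
→ Helmert⁻¹: X=-2567079.8610, Y=2244720.3079, Z=-5374296.0837
→ Helmert⁻¹: X=-2566573.2402, Y=2244541.9137, Z=-5373777.1716
→ geod (Bowring, a=6378137.000): φ=-57.77926900°, λ=138.82937300°, h=1308.6840 m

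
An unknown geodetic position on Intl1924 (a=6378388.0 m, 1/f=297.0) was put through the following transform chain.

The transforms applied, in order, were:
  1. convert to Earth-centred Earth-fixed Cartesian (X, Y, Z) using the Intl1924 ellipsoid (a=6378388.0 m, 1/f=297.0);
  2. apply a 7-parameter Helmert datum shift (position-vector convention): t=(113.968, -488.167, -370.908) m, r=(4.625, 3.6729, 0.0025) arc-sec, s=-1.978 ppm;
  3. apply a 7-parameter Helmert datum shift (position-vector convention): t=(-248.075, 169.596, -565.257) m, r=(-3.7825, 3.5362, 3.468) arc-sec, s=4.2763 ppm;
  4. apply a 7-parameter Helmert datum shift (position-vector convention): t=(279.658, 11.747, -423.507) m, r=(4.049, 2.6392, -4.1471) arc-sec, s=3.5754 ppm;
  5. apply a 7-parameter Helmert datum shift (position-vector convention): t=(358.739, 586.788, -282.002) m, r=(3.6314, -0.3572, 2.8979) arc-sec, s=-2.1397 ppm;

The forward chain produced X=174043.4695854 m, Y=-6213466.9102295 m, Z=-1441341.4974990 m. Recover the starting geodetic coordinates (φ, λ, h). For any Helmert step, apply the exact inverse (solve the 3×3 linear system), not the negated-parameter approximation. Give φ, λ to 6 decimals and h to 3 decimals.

φ=-13.122818°, λ=-88.400266°, h=3399.667 m

start: X=174043.4696, Y=-6213466.9102, Z=-1441341.4975 m
→ Helmert⁻¹: X=173595.3024, Y=-6214094.8021, Z=-1440953.4772
→ Helmert⁻¹: X=173458.3941, Y=-6214109.1190, Z=-1440400.6167
→ Helmert⁻¹: X=173625.9306, Y=-6214228.6545, Z=-1439940.1829
→ Helmert⁻¹: X=173537.8620, Y=-6213785.0562, Z=-1439429.7028
→ geod (Bowring, a=6378388.000): φ=-13.12281800°, λ=-88.40026600°, h=3399.6670 m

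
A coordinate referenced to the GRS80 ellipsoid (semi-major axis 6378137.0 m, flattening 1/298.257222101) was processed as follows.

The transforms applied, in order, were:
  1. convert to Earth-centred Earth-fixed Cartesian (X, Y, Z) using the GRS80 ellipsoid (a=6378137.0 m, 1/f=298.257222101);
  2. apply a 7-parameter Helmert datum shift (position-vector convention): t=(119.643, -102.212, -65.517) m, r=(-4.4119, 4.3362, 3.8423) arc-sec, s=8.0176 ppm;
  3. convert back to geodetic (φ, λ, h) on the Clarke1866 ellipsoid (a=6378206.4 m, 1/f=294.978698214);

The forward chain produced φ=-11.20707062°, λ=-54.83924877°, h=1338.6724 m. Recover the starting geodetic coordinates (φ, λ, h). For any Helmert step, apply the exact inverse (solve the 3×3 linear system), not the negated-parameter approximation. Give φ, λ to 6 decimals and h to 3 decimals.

φ=-11.206251°, λ=-54.840340°, h=1185.731 m

start: φ=-11.207071°, λ=-54.839249°, h=1338.672 m
→ ECEF (a=6378206.400, f=1/294.978698214): X=3604209.6396, Y=-5116730.5669, Z=-1231665.8077
→ Helmert⁻¹: X=3603991.6799, Y=-5116628.1235, Z=-1231624.0935
→ geod (Bowring, a=6378137.000): φ=-11.20625100°, λ=-54.84034000°, h=1185.7310 m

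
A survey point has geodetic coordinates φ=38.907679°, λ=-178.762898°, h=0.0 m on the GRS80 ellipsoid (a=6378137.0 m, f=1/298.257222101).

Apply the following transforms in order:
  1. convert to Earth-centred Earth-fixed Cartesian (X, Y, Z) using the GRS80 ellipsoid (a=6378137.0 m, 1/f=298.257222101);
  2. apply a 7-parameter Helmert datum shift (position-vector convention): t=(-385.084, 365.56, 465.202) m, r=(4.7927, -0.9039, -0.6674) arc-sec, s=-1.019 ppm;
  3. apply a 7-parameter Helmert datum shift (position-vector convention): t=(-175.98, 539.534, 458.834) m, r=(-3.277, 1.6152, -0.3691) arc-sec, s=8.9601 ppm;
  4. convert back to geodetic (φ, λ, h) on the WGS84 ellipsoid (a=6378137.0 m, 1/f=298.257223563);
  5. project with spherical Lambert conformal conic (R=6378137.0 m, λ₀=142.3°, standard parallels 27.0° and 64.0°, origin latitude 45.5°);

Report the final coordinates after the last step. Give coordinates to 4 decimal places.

E=3093669.7446 m, N=82068.8401 m

start: φ=38.907679°, λ=-178.762898°, h=0.000 m
→ ECEF (a=6378137.000, f=1/298.257222101): X=-4968612.4191, Y=-107296.4845, Z=3984346.8772
→ Helmert 7p (PV): X=-4969010.2476, Y=-107007.3174, Z=3984783.7524
→ Helmert 7p (PV): X=-4969199.7379, Y=-106396.5421, Z=3985318.9018
→ geod (Bowring, a=6378137.000): φ=38.91127931°, λ=-178.77341587°, h=1052.3762 m
→ lcc (R=6378137.0, λ₀=142.3°): E=3093669.7446, N=82068.8401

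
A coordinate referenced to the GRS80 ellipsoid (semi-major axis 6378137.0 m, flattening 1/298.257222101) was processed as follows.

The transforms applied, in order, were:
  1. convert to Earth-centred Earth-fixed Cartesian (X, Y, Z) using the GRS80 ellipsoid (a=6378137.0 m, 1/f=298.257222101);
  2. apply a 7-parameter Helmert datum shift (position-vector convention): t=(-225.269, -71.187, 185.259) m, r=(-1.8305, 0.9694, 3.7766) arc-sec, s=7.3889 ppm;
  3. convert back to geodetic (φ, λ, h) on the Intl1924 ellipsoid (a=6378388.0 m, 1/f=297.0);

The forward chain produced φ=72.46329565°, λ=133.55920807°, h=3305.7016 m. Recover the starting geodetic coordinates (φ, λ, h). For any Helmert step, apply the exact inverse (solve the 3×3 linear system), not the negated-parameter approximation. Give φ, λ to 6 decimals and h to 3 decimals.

φ=72.463392°, λ=133.553567°, h=3218.810 m

start: φ=72.463296°, λ=133.559208°, h=3305.702 m
→ ECEF (a=6378388.000, f=1/297.0): X=-1329151.4005, Y=1397737.7479, Z=6062759.4213
→ Helmert⁻¹: X=-1328919.2124, Y=1397769.1365, Z=6062535.5257
→ geod (Bowring, a=6378137.000): φ=72.46339200°, λ=133.55356700°, h=3218.8100 m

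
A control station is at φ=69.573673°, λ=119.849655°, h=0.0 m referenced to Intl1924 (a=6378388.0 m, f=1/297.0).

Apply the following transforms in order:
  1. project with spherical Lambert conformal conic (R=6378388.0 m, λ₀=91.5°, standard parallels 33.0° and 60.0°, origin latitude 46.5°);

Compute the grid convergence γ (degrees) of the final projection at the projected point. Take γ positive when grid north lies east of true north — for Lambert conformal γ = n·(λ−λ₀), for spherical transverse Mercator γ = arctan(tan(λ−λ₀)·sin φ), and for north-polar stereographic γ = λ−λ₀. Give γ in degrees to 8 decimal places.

start: φ=69.573673°, λ=119.849655°, h=0.000 m
→ into lcc (λ₀=91.5°): φ=69.57367300°, λ−λ₀=28.34965500°
convergence γ = 20.76195356°

20.76195356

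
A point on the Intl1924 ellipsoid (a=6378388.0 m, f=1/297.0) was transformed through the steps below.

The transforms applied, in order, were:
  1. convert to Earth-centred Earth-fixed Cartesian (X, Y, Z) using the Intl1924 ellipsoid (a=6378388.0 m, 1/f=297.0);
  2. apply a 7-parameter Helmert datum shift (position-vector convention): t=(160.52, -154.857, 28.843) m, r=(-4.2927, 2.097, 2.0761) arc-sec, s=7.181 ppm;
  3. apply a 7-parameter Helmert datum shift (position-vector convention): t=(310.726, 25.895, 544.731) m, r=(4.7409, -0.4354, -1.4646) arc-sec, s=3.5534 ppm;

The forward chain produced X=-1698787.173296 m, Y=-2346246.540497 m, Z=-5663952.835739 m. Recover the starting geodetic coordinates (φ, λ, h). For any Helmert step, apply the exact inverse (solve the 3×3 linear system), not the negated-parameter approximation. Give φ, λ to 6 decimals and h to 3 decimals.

start: X=-1698787.1733, Y=-2346246.5405, Z=-5663952.8357 m
→ Helmert⁻¹: X=-1699087.1578, Y=-2346406.3568, Z=-5664419.9210
→ Helmert⁻¹: X=-1699201.5015, Y=-2346099.6619, Z=-5664474.1889
→ geod (Bowring, a=6378388.000): φ=-63.07120900°, λ=-125.91455700°, h=865.3190 m

φ=-63.071209°, λ=-125.914557°, h=865.319 m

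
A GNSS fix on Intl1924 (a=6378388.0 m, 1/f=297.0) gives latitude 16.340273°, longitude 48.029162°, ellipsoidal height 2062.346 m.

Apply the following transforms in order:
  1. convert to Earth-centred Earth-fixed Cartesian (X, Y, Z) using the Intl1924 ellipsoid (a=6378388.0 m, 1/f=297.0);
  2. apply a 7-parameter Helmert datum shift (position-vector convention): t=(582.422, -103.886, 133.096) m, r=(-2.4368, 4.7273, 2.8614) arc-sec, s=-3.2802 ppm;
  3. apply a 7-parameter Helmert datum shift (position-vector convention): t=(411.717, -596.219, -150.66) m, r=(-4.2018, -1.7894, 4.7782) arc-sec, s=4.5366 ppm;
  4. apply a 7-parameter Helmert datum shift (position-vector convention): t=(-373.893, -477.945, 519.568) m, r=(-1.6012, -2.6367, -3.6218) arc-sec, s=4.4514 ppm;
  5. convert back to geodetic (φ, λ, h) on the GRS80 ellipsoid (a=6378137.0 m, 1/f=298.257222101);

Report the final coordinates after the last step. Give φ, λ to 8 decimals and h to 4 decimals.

start: φ=16.340273°, λ=48.029162°, h=2062.346 m
→ ECEF (a=6378388.000, f=1/297.0): X=4095678.9695, Y=4553370.8020, Z=1783494.6552
→ Helmert 7p (PV): X=4096225.6657, Y=4553329.8670, Z=1783474.2410
→ Helmert 7p (PV): X=4096535.0134, Y=4552885.5268, Z=1783274.4520
→ Helmert 7p (PV): X=4096236.5043, Y=4552369.7605, Z=1783818.9812
→ geod (Bowring, a=6378137.000): φ=16.34358377°, λ=48.01902044°, h=2041.0802 m

φ=16.34358377°, λ=48.01902044°, h=2041.0802 m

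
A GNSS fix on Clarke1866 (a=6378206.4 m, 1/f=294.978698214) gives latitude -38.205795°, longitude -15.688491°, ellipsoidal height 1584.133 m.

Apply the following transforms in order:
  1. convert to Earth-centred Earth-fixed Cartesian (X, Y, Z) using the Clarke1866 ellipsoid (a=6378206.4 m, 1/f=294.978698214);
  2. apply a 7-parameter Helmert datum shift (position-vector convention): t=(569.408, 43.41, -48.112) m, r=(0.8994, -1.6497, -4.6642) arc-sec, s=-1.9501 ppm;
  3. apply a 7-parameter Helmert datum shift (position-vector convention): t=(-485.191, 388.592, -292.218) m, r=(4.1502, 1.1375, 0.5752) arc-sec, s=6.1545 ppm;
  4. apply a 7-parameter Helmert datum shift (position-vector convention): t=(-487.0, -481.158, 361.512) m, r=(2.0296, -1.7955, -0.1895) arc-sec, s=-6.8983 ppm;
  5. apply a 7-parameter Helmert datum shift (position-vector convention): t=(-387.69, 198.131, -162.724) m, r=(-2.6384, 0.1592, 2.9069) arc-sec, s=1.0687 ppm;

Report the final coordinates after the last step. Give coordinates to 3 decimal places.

start: φ=-38.205795°, λ=-15.688491°, h=1584.133 m
→ ECEF (a=6378206.400, f=1/294.978698214): X=4832700.7505, Y=-1357363.5335, Z=-3924204.0862
→ Helmert 7p (PV): X=4833261.4263, Y=-1357409.6455, Z=-3924211.8125
→ Helmert 7p (PV): X=4832788.1258, Y=-1356936.9708, Z=-3924582.1488
→ Helmert 7p (PV): X=4832300.7037, Y=-1357374.5915, Z=-3924164.8474
→ Helmert 7p (PV): X=4831934.2788, Y=-1357160.0045, Z=-3924318.1322

X=4831934.279 m, Y=-1357160.004 m, Z=-3924318.132 m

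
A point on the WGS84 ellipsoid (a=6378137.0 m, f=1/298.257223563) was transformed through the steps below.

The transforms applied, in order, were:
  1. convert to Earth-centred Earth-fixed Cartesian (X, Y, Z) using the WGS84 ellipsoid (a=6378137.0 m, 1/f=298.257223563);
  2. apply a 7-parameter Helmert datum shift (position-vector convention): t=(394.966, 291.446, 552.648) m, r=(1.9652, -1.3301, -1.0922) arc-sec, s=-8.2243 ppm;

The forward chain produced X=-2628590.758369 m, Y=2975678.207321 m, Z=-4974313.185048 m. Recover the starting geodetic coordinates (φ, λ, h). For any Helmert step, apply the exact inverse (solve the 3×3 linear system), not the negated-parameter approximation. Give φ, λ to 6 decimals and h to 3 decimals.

φ=-51.594203°, λ=131.464204°, h=48.382 m

start: X=-2628590.7584, Y=2975678.2073, Z=-4974313.1850 m
→ Helmert⁻¹: X=-2629055.1818, Y=2975349.9120, Z=-4974918.1425
→ geod (Bowring, a=6378137.000): φ=-51.59420300°, λ=131.46420400°, h=48.3820 m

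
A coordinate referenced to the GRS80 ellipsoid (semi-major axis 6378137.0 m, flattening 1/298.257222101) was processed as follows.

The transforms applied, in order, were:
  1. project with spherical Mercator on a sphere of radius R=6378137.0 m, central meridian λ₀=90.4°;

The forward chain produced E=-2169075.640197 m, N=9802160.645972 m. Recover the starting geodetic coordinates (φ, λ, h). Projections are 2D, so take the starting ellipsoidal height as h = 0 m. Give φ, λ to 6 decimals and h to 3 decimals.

φ=65.725653°, λ=70.914862°, h=0.000 m

start: E=-2169075.6402, N=9802160.6460 m
→ merc⁻¹: φ=65.72565300°, λ=70.91486200°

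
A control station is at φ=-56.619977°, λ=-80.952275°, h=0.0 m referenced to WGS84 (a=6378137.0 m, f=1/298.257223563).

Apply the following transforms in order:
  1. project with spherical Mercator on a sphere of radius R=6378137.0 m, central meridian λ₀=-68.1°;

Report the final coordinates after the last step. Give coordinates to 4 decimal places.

E=-1430708.7085 m, N=-7682838.6824 m

start: φ=-56.619977°, λ=-80.952275°, h=0.000 m
→ merc (R=6378137.0, λ₀=-68.1°): E=-1430708.7085, N=-7682838.6824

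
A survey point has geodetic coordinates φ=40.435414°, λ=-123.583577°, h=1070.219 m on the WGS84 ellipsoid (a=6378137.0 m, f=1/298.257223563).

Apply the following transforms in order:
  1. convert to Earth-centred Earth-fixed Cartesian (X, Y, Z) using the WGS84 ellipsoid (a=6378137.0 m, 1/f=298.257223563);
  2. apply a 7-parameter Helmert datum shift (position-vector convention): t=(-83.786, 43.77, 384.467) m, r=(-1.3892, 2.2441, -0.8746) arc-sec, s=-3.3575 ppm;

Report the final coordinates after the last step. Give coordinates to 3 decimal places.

start: φ=40.435414°, λ=-123.583577°, h=1070.219 m
→ ECEF (a=6378137.000, f=1/298.257223563): X=-2689597.1774, Y=-4050687.6726, Z=4115597.8708
→ Helmert 7p (PV): X=-2689644.3323, Y=-4050591.1795, Z=4116025.0630

X=-2689644.332 m, Y=-4050591.179 m, Z=4116025.063 m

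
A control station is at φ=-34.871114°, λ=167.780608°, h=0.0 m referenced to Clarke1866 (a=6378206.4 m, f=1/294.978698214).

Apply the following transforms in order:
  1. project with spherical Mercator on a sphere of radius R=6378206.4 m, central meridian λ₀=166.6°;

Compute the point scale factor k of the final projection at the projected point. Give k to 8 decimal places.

1.21885784

start: φ=-34.871114°, λ=167.780608°, h=0.000 m
→ into merc (λ₀=166.6°): φ=-34.87111400°, λ−λ₀=1.18060800°
scale k = 1.21885784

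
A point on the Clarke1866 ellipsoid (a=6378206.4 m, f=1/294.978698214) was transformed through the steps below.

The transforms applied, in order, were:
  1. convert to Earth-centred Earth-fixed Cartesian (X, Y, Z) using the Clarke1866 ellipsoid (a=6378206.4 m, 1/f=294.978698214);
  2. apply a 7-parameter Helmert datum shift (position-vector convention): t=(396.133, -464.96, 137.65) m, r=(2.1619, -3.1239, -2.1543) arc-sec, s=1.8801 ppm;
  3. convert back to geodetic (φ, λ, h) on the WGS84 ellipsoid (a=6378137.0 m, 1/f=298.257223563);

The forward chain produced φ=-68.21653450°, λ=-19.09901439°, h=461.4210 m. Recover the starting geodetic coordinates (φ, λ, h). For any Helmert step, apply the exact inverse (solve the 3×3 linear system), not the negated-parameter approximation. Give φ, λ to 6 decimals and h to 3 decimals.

start: φ=-68.216534°, λ=-19.099014°, h=461.421 m
→ ECEF (a=6378137.000, f=1/298.257223563): X=2243282.6751, Y=-776763.0579, Z=-5900526.5118
→ Helmert⁻¹: X=2242801.0673, Y=-776335.0599, Z=-5900678.8985
→ geod (Bowring, a=6378206.400): φ=-68.22346900°, λ=-19.09305500°, h=517.7760 m

φ=-68.223469°, λ=-19.093055°, h=517.776 m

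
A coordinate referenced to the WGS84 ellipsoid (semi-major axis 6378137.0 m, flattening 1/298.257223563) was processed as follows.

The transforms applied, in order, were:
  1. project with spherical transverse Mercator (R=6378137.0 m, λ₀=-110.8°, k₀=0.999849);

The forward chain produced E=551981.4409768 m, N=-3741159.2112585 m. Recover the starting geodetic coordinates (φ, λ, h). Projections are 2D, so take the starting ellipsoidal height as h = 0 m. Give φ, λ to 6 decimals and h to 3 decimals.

start: E=551981.4410, N=-3741159.2113 m
→ tm⁻¹: φ=-33.47037600°, λ=-104.85900000°

φ=-33.470376°, λ=-104.859000°, h=0.000 m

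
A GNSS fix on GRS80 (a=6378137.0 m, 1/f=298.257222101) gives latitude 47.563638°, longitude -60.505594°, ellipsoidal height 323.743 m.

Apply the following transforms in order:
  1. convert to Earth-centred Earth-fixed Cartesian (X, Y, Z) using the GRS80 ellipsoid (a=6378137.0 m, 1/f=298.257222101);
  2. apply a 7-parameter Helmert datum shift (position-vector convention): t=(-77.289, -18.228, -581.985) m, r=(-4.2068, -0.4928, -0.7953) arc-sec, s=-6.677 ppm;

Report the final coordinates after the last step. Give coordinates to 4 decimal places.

X=2122781.7138 m, Y=-3752971.7322 m, Z=4683982.1683 m

start: φ=47.563638°, λ=-60.505594°, h=323.743 m
→ ECEF (a=6378137.000, f=1/298.257222101): X=2122898.8401, Y=-3753065.9188, Z=4684513.8161
→ Helmert 7p (PV): X=2122781.7138, Y=-3752971.7322, Z=4683982.1683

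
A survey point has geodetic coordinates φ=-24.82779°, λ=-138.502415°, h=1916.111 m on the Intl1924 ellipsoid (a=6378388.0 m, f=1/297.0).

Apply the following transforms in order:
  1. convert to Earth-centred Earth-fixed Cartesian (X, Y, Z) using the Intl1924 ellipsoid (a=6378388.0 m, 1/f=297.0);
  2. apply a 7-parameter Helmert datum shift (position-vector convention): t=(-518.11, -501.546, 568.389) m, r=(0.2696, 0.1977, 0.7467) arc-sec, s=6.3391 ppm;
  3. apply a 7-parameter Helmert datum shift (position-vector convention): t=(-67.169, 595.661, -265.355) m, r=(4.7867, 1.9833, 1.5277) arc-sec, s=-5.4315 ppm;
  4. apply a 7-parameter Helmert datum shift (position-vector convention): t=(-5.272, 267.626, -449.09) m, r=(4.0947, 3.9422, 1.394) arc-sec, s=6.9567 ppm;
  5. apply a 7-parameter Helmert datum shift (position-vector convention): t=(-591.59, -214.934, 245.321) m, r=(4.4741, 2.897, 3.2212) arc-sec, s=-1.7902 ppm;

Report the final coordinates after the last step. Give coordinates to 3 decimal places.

start: φ=-24.827790°, λ=-138.502415°, h=1916.111 m
→ ECEF (a=6378388.000, f=1/297.0): X=-4339634.7737, Y=-3839058.4469, Z=-2662613.8095
→ Helmert 7p (PV): X=-4340169.0472, Y=-3839596.5589, Z=-2662063.1575
→ Helmert 7p (PV): X=-4340209.8012, Y=-3838950.4114, Z=-2662361.4250
→ Helmert 7p (PV): X=-4340270.2061, Y=-3838685.9718, Z=-2662822.2943
→ Helmert 7p (PV): X=-4340831.4776, Y=-3838904.0556, Z=-2662594.5121

X=-4340831.478 m, Y=-3838904.056 m, Z=-2662594.512 m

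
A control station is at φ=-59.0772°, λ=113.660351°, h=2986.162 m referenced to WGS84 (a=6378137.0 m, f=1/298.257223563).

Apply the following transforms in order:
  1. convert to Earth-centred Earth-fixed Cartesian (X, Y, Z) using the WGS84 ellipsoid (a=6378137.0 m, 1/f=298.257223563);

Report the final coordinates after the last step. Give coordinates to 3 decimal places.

X=-1319220.456 m, Y=3010927.515 m, Z=-5450922.149 m

start: φ=-59.077200°, λ=113.660351°, h=2986.162 m
→ ECEF (a=6378137.000, f=1/298.257223563): X=-1319220.4558, Y=3010927.5155, Z=-5450922.1485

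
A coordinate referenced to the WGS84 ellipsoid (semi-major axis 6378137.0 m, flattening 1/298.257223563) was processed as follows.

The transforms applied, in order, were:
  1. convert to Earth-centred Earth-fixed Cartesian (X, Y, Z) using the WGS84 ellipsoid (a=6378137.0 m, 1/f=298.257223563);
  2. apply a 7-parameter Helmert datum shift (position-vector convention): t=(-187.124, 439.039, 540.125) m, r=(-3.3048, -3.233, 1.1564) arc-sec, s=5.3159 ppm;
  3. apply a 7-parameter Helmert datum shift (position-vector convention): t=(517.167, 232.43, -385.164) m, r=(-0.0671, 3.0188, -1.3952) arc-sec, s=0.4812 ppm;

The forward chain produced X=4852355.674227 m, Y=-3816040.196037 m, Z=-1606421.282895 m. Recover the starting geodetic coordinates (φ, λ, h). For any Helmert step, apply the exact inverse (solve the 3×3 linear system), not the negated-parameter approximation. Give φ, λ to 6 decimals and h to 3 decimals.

start: X=4852355.6742, Y=-3816040.1960, Z=-1606421.2829 m
→ Helmert⁻¹: X=4851885.4902, Y=-3816237.4485, Z=-1605965.5775
→ Helmert⁻¹: X=4852000.2411, Y=-3816657.6590, Z=-1606634.3638
→ geod (Bowring, a=6378137.000): φ=-14.68212600°, λ=-38.18913200°, h=2101.7670 m

φ=-14.682126°, λ=-38.189132°, h=2101.767 m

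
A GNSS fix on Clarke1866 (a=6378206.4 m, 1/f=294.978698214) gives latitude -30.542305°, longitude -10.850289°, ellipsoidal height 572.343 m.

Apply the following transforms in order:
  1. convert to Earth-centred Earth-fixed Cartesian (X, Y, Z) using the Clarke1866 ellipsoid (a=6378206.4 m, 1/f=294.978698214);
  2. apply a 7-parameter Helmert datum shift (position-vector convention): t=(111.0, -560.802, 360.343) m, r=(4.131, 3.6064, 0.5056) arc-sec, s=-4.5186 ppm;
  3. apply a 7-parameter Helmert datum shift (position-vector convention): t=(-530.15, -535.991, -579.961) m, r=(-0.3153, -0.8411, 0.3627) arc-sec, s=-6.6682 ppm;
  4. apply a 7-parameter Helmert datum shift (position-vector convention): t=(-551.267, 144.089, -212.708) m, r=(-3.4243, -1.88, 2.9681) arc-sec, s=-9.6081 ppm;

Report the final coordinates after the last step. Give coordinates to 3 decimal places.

start: φ=-30.542305°, λ=-10.850289°, h=572.343 m
→ ECEF (a=6378206.400, f=1/294.978698214): X=5400256.1405, Y=-1035067.1093, Z=-3222410.6020
→ Helmert 7p (PV): X=5400288.9346, Y=-1035545.4601, Z=-3222150.8475
→ Helmert 7p (PV): X=5399737.7344, Y=-1036069.9753, Z=-3222685.7186
→ Helmert 7p (PV): X=5399178.8677, Y=-1035891.7323, Z=-3222801.0472

X=5399178.868 m, Y=-1035891.732 m, Z=-3222801.047 m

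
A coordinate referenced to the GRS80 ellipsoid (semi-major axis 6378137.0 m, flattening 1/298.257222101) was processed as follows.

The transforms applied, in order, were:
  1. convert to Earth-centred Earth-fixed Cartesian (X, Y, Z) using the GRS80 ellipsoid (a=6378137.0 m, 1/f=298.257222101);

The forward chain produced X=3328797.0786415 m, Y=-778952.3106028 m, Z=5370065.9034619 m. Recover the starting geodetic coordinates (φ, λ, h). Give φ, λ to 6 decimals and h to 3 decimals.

φ=57.692138°, λ=-13.170467°, h=3048.009 m

start: X=3328797.0786, Y=-778952.3106, Z=5370065.9035 m
→ geod (Bowring, a=6378137.000): φ=57.69213800°, λ=-13.17046700°, h=3048.0090 m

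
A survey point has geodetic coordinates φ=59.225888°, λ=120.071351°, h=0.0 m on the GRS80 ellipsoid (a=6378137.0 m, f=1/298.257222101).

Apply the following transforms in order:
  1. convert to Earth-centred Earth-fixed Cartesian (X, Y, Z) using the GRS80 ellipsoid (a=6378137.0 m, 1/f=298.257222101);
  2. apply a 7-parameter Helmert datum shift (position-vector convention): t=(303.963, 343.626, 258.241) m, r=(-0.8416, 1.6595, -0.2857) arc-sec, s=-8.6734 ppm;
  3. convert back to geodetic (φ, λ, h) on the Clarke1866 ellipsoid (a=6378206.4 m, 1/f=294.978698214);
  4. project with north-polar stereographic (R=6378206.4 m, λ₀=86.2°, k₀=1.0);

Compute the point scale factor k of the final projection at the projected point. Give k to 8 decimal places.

1.07572639

start: φ=59.225888°, λ=120.071351°, h=0.000 m
→ ECEF (a=6378137.000, f=1/298.257222101): X=-1639275.6770, Y=2831160.7061, Z=5456853.6911
→ Helmert 7p (PV): X=-1638909.6718, Y=2831504.3117, Z=5457066.2397
→ geod (Bowring, a=6378206.400): φ=59.22786563°, λ=120.06278863°, h=347.0254 m
→ into stereo (λ₀=86.2°): φ=59.22786563°, λ−λ₀=33.86278863°
scale k = 1.07572639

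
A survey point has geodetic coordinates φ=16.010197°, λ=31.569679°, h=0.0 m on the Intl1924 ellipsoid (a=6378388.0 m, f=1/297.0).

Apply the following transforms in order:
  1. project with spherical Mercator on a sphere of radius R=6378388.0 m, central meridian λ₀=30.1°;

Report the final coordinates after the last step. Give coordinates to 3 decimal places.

E=163610.356 m, N=1805974.734 m

start: φ=16.010197°, λ=31.569679°, h=0.000 m
→ merc (R=6378388.0, λ₀=30.1°): E=163610.3562, N=1805974.7342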